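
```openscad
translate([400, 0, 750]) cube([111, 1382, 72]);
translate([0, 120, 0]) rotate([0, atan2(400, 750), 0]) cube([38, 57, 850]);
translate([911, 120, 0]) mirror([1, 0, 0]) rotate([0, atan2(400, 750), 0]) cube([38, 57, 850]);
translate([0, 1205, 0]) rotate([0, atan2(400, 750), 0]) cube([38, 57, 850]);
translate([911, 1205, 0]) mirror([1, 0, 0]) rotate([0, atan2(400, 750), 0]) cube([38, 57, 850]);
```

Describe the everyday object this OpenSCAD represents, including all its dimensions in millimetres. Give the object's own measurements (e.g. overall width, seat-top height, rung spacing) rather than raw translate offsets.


A sawhorse. A 111×1382×72 mm beam (x, y, z) sits on two A-frame leg pairs. Each pair is two raked legs of 38×57 mm section (57 mm along y) splaying symmetrically in x. Each leg rises 750 mm vertically over 400 mm of horizontal reach and is 850 mm long along its own axis. Every leg's outer bottom edge rests on the floor and its outer top edge meets a bottom edge of the beam — the left legs (tilting toward +x) meet the beam's −x bottom edge, the right legs (their mirror images, tilting toward −x) meet its +x bottom edge — so the leg tops tuck under the beam, the beam's underside is 750 mm above the floor, and the feet are 911 mm apart outside-to-outside with the beam centred between them. The two leg pairs are set in 120 mm from either end of the beam.


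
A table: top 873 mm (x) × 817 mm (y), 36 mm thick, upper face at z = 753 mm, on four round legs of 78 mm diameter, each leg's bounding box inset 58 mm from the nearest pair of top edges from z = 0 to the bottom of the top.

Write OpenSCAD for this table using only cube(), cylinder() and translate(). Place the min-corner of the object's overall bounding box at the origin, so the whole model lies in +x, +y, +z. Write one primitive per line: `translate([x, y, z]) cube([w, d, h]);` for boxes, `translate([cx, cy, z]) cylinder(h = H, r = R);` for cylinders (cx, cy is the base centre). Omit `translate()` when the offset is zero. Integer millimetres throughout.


// leg_h = 753 - 36 = 717
translate([0, 0, 717]) cube([873, 817, 36]);
translate([97, 97, 0]) cylinder(h = 717, r = 39);
translate([776, 97, 0]) cylinder(h = 717, r = 39);
translate([97, 720, 0]) cylinder(h = 717, r = 39);
translate([776, 720, 0]) cylinder(h = 717, r = 39);


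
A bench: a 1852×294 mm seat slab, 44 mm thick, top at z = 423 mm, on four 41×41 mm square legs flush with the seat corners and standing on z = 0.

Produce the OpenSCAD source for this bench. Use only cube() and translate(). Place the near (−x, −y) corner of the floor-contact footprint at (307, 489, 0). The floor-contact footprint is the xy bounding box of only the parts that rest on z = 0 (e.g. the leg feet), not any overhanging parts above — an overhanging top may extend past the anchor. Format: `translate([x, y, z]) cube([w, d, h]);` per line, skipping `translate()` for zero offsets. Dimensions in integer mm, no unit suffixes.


// leg_h = 423 − 44 = 379
translate([307, 489, 379]) cube([1852, 294, 44]);
translate([307, 489, 0]) cube([41, 41, 379]);
translate([307, 742, 0]) cube([41, 41, 379]);
translate([2118, 489, 0]) cube([41, 41, 379]);
translate([2118, 742, 0]) cube([41, 41, 379]);


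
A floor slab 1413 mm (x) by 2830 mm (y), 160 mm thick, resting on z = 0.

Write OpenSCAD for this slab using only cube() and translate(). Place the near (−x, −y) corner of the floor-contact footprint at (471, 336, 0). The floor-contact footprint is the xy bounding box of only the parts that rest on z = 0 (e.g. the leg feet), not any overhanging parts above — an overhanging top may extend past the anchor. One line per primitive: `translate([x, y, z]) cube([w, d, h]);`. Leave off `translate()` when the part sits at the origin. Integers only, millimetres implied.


translate([471, 336, 0]) cube([1413, 2830, 160]);


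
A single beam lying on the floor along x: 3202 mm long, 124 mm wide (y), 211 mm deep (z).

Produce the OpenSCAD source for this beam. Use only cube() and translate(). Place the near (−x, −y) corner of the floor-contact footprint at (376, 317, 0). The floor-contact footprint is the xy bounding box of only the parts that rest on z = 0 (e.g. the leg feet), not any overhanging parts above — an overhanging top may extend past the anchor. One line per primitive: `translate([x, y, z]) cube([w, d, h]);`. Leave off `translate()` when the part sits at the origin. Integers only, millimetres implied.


translate([376, 317, 0]) cube([3202, 124, 211]);


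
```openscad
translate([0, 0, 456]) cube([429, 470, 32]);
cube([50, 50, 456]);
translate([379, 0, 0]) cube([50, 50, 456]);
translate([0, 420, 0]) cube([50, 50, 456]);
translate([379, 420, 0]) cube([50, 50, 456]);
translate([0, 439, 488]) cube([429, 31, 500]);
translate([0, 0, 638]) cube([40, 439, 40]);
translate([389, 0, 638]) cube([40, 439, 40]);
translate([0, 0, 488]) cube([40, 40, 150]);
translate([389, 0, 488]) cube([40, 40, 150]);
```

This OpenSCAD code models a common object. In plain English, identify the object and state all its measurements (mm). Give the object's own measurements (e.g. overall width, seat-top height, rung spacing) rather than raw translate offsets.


A chair. The seat is a 429×470×32 mm slab with its top at z = 488 mm, on four 50×50 mm corner legs (flush with the seat edges, standing on z = 0). A flat backrest 31 mm thick, 500 mm tall, spans the full seat width and rises from the seat top along its +y edge, rear face flush with the rear of the seat. Two armrests of 40×40 mm section run along each side from the seat's front edge to the front of the backrest, top faces 190 mm above the seat top and outer faces flush with the seat's x-edges; a 40×40 mm post under the front of each armrest stands on the seat at the front corner.


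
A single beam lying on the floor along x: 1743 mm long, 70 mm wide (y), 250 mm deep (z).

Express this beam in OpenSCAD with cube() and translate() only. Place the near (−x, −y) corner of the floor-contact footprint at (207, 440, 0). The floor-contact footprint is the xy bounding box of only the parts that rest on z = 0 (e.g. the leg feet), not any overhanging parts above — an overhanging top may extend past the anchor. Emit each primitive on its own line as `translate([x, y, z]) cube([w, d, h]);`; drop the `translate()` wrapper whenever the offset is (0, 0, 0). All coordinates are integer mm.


translate([207, 440, 0]) cube([1743, 70, 250]);


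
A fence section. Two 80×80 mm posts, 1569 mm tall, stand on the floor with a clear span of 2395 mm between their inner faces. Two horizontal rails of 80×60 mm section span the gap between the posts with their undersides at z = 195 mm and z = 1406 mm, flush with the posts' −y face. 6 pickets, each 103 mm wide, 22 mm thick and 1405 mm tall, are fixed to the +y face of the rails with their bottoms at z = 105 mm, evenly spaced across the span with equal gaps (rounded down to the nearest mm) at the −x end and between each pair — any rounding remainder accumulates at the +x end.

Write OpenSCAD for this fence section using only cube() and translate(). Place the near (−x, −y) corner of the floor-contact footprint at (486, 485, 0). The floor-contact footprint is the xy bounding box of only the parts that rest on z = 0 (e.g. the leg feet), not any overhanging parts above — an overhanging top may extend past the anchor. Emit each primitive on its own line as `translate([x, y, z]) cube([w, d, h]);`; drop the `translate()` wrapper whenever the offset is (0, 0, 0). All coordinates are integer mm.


translate([486, 485, 0]) cube([80, 80, 1569]);
translate([2961, 485, 0]) cube([80, 80, 1569]);
translate([566, 485, 195]) cube([2395, 80, 60]);
translate([566, 485, 1406]) cube([2395, 80, 60]);
translate([819, 565, 105]) cube([103, 22, 1405]);
translate([1175, 565, 105]) cube([103, 22, 1405]);
translate([1531, 565, 105]) cube([103, 22, 1405]);
translate([1887, 565, 105]) cube([103, 22, 1405]);
translate([2243, 565, 105]) cube([103, 22, 1405]);
translate([2599, 565, 105]) cube([103, 22, 1405]);


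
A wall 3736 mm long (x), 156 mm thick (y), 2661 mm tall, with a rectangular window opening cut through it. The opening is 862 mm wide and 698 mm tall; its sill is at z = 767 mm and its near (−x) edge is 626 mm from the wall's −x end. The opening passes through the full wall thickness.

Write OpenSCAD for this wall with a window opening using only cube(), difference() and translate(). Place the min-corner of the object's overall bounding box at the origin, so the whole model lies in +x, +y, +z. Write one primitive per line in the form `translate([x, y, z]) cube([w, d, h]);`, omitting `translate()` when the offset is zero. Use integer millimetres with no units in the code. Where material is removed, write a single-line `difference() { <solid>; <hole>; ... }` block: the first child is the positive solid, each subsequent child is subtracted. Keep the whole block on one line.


difference() { cube([3736, 156, 2661]); translate([626, 0, 767]) cube([862, 156, 698]); }


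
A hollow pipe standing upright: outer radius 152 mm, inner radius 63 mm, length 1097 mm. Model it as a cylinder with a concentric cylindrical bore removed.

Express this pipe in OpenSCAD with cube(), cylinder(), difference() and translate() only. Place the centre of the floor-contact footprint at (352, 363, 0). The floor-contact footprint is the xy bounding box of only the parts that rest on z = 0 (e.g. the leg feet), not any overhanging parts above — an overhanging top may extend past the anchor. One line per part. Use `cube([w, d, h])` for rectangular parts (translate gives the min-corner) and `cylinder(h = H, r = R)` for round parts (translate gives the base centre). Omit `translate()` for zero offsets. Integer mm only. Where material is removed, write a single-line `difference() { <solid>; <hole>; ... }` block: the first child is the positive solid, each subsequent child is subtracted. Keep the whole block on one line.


difference() { translate([352, 363, 0]) cylinder(h = 1097, r = 152); translate([352, 363, 0]) cylinder(h = 1097, r = 63); }


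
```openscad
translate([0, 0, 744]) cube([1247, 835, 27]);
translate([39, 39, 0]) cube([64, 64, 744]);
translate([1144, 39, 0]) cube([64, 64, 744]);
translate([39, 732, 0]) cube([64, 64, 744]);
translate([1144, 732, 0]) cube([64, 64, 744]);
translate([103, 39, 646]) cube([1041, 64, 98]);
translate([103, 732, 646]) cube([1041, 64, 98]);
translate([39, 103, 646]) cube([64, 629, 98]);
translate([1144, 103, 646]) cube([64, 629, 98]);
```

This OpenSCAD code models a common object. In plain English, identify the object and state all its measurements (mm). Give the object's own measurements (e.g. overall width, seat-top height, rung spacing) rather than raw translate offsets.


A table: top 1247 mm (x) × 835 mm (y), 27 mm thick, upper face at z = 771 mm, on four 64×64 mm square legs, each inset 39 mm from the nearest pair of top edges from z = 0 to the bottom of the top. Four apron rails, 64 mm thick and 98 mm tall, run between adjacent legs with their top edges flush with the underside of the top and their outer faces flush with the legs' outer faces.


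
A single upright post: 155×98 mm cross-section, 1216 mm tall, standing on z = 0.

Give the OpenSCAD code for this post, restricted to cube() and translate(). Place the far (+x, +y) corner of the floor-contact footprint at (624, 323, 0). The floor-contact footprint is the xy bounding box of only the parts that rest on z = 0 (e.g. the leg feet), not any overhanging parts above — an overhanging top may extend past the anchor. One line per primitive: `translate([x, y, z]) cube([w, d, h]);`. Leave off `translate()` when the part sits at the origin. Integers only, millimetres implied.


translate([469, 225, 0]) cube([155, 98, 1216]);


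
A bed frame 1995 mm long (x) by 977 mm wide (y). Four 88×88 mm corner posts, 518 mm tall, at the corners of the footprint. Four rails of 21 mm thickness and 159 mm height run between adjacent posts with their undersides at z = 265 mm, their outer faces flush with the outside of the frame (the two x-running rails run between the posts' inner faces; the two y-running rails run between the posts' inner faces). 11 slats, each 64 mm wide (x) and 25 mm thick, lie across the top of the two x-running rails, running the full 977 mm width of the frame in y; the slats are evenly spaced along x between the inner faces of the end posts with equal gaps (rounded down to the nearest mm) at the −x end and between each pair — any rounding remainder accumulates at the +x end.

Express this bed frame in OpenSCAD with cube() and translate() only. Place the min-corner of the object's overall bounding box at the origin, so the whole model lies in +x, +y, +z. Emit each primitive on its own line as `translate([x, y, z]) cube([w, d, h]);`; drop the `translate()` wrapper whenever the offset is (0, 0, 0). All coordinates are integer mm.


// slat z = rail_z + rail_h = 265 + 159 = 424
// slat gap = ⌊(1819 − 11·64) / 12⌋ = 92
cube([88, 88, 518]);
translate([0, 889, 0]) cube([88, 88, 518]);
translate([1907, 0, 0]) cube([88, 88, 518]);
translate([1907, 889, 0]) cube([88, 88, 518]);
translate([88, 0, 265]) cube([1819, 21, 159]);
translate([88, 956, 265]) cube([1819, 21, 159]);
translate([0, 88, 265]) cube([21, 801, 159]);
translate([1974, 88, 265]) cube([21, 801, 159]);
translate([180, 0, 424]) cube([64, 977, 25]);
translate([336, 0, 424]) cube([64, 977, 25]);
translate([492, 0, 424]) cube([64, 977, 25]);
translate([648, 0, 424]) cube([64, 977, 25]);
translate([804, 0, 424]) cube([64, 977, 25]);
translate([960, 0, 424]) cube([64, 977, 25]);
translate([1116, 0, 424]) cube([64, 977, 25]);
translate([1272, 0, 424]) cube([64, 977, 25]);
translate([1428, 0, 424]) cube([64, 977, 25]);
translate([1584, 0, 424]) cube([64, 977, 25]);
translate([1740, 0, 424]) cube([64, 977, 25]);


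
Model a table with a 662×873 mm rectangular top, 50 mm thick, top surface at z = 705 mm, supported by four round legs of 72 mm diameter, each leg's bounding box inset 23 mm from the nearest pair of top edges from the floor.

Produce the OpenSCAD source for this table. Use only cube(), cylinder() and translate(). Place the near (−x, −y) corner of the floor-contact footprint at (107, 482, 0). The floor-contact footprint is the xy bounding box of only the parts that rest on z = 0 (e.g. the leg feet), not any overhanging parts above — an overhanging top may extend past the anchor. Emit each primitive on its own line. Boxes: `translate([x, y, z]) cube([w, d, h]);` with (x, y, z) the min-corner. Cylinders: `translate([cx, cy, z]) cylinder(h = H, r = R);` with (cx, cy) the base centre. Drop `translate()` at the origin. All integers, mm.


translate([84, 459, 655]) cube([662, 873, 50]);
translate([143, 518, 0]) cylinder(h = 655, r = 36);
translate([687, 518, 0]) cylinder(h = 655, r = 36);
translate([143, 1273, 0]) cylinder(h = 655, r = 36);
translate([687, 1273, 0]) cylinder(h = 655, r = 36);


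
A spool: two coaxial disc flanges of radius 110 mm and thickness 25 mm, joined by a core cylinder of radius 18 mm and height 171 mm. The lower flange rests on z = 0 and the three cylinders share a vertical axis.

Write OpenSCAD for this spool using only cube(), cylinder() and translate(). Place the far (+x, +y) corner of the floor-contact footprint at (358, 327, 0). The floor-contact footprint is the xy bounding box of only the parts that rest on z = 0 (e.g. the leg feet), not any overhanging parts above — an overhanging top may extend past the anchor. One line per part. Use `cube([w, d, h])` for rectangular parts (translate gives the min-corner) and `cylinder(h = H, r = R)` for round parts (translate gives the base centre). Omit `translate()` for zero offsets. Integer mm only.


translate([248, 217, 0]) cylinder(h = 25, r = 110);
translate([248, 217, 25]) cylinder(h = 171, r = 18);
translate([248, 217, 196]) cylinder(h = 25, r = 110);


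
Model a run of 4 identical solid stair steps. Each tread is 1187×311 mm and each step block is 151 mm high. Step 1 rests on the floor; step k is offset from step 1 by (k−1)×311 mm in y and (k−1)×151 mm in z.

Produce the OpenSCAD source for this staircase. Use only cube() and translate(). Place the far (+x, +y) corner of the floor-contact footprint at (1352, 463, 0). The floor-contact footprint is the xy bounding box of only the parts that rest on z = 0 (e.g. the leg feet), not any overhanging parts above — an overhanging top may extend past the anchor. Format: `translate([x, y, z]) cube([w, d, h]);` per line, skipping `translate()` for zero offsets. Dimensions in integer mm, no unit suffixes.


translate([165, 152, 0]) cube([1187, 311, 151]);
translate([165, 463, 151]) cube([1187, 311, 151]);
translate([165, 774, 302]) cube([1187, 311, 151]);
translate([165, 1085, 453]) cube([1187, 311, 151]);


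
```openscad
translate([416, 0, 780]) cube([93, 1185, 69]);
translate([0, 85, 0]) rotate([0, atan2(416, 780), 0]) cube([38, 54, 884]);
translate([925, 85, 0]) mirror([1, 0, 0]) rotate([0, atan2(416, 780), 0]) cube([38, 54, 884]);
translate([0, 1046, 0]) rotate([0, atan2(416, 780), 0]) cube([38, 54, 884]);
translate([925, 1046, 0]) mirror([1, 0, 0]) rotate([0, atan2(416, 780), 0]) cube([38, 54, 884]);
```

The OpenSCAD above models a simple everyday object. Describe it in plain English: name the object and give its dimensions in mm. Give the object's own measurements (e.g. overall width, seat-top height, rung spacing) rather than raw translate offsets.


A sawhorse. A 93×1185×69 mm beam (x, y, z) sits on two A-frame leg pairs. Each pair is two raked legs of 38×54 mm section (54 mm along y) splaying symmetrically in x. Each leg rises 780 mm vertically over 416 mm of horizontal reach and is 884 mm long along its own axis. Every leg's outer bottom edge rests on the floor and its outer top edge meets a bottom edge of the beam — the left legs (tilting toward +x) meet the beam's −x bottom edge, the right legs (their mirror images, tilting toward −x) meet its +x bottom edge — so the leg tops tuck under the beam, the beam's underside is 780 mm above the floor, and the feet are 925 mm apart outside-to-outside with the beam centred between them. The two leg pairs are set in 85 mm from either end of the beam.


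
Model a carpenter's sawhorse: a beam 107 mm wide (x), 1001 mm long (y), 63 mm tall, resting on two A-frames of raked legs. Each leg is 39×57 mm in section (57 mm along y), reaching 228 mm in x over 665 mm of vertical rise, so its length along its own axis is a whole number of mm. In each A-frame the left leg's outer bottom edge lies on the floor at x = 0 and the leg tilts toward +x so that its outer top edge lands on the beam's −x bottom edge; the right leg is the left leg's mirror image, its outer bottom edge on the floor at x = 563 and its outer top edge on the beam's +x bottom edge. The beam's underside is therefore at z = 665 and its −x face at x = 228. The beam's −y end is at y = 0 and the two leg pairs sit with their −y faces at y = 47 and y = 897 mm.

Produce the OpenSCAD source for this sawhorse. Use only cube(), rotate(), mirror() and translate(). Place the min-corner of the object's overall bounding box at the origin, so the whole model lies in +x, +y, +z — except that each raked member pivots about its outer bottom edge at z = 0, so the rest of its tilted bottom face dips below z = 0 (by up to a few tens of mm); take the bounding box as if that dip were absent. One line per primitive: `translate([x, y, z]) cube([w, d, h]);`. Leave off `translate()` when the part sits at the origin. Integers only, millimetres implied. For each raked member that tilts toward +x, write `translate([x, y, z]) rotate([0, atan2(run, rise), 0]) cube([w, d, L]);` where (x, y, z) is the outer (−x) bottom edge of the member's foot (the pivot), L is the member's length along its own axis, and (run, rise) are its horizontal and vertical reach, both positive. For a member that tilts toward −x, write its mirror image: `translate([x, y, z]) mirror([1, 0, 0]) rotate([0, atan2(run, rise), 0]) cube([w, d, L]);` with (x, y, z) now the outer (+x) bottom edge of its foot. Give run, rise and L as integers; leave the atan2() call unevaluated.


translate([228, 0, 665]) cube([107, 1001, 63]);
translate([0, 47, 0]) rotate([0, atan2(228, 665), 0]) cube([39, 57, 703]);
translate([563, 47, 0]) mirror([1, 0, 0]) rotate([0, atan2(228, 665), 0]) cube([39, 57, 703]);
translate([0, 897, 0]) rotate([0, atan2(228, 665), 0]) cube([39, 57, 703]);
translate([563, 897, 0]) mirror([1, 0, 0]) rotate([0, atan2(228, 665), 0]) cube([39, 57, 703]);


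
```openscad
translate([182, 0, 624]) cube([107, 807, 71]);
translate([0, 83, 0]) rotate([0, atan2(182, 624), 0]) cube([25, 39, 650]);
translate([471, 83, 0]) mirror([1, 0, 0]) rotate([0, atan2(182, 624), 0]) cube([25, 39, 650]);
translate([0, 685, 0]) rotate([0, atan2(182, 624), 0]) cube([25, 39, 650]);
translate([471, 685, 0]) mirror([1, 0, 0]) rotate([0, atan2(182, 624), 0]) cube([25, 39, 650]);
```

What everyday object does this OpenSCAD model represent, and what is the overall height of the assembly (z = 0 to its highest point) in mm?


A sawhorse. The overall height is 695 mm.

A beam across two mirrored pairs of raked legs — a sawhorse. The beam's underside is at z = 624 (matching the legs' vertical rise in atan2(182, 624)) and the beam is 71 mm tall, so its top is at 624 + 71 = 695 mm. The raked legs top out at the beam's underside, so that is the highest point.


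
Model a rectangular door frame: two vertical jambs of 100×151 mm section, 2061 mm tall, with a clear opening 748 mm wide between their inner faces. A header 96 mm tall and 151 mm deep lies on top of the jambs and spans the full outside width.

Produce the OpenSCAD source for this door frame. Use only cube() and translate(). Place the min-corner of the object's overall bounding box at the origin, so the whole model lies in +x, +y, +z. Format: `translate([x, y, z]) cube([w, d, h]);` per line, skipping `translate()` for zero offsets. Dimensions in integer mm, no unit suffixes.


cube([100, 151, 2061]);
translate([848, 0, 0]) cube([100, 151, 2061]);
translate([0, 0, 2061]) cube([948, 151, 96]);


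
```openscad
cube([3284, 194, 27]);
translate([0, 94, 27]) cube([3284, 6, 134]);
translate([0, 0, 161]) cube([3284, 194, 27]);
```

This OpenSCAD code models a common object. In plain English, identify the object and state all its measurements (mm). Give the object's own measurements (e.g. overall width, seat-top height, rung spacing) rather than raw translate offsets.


An I-beam lying along x, 3284 mm long. Overall section height 188 mm. Two flanges 194 mm wide (y) and 27 mm thick, one on the floor and one at the top; a web 6 mm thick runs between them, centred on the flange width.


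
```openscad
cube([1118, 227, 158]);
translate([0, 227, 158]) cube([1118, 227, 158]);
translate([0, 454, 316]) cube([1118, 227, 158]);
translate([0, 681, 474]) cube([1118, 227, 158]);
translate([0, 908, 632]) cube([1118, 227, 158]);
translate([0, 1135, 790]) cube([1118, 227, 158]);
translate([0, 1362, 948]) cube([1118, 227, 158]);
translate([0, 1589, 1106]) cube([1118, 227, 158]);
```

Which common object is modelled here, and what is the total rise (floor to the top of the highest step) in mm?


A staircase. The total rise is 1264 mm.

8 identical blocks, each offset up and back from the previous — a staircase. Each step is 158 mm tall and there are 8 of them, so the total rise is 8 × 158 = 1264 mm.


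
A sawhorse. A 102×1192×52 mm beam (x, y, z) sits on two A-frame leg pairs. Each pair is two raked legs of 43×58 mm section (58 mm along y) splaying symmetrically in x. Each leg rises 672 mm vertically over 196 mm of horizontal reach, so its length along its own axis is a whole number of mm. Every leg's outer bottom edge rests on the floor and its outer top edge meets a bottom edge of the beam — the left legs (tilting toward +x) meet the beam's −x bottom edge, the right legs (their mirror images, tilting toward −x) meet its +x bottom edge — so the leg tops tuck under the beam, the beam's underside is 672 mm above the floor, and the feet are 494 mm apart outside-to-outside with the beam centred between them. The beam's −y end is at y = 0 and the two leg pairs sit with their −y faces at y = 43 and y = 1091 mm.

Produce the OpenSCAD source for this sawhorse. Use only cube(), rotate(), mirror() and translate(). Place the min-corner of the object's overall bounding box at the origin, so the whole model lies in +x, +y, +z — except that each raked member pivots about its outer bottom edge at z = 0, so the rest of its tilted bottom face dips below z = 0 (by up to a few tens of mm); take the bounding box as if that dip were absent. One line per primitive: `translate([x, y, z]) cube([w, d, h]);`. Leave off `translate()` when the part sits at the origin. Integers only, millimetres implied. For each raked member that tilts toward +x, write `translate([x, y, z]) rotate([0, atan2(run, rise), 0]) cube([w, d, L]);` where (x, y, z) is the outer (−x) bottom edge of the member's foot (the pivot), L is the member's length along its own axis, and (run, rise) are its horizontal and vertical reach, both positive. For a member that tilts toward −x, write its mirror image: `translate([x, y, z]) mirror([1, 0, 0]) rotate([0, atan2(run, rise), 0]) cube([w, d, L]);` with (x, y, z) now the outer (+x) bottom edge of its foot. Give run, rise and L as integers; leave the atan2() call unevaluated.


translate([196, 0, 672]) cube([102, 1192, 52]);
translate([0, 43, 0]) rotate([0, atan2(196, 672), 0]) cube([43, 58, 700]);
translate([494, 43, 0]) mirror([1, 0, 0]) rotate([0, atan2(196, 672), 0]) cube([43, 58, 700]);
translate([0, 1091, 0]) rotate([0, atan2(196, 672), 0]) cube([43, 58, 700]);
translate([494, 1091, 0]) mirror([1, 0, 0]) rotate([0, atan2(196, 672), 0]) cube([43, 58, 700]);


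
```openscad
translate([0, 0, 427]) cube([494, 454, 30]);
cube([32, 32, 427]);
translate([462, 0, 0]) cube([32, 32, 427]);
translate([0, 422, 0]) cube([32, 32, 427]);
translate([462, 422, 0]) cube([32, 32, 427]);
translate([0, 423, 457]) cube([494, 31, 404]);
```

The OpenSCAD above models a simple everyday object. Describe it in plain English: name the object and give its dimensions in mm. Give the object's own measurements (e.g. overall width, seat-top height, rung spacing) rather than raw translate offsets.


A chair. The seat is a 494×454×30 mm slab with its top at z = 457 mm, on four 32×32 mm corner legs (flush with the seat edges, standing on z = 0). A flat backrest 31 mm thick, 404 mm tall, spans the full seat width and rises from the seat top along its +y edge, rear face flush with the rear of the seat.


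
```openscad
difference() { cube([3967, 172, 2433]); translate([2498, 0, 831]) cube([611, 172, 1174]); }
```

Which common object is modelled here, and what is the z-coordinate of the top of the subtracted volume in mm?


A wall with a window opening. The window head height is 2005 mm.

A wall with a rectangular opening subtracted — a window. Sill at z = 831, opening 1174 mm tall, so the head is at 831 + 1174 = 2005 mm.


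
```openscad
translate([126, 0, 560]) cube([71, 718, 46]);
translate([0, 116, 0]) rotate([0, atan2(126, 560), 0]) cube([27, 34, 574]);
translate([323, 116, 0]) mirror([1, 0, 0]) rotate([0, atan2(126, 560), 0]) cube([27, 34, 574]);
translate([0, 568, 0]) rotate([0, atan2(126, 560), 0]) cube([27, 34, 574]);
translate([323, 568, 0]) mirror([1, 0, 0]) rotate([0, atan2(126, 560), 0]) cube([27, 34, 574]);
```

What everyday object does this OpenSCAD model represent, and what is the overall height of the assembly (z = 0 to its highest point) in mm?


A sawhorse. The overall height is 606 mm.

A beam across two mirrored pairs of raked legs — a sawhorse. The beam's underside is at z = 560 (matching the legs' vertical rise in atan2(126, 560)) and the beam is 46 mm tall, so its top is at 560 + 46 = 606 mm. The raked legs top out at the beam's underside, so that is the highest point.


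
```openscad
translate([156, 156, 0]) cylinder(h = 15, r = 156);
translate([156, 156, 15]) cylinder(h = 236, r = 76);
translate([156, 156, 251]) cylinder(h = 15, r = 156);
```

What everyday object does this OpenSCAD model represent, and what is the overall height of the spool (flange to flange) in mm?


A spool. The overall height is 266 mm.

Three coaxial cylinders, large–small–large — a spool. Two 15 mm flanges and a 236 mm core give 15 + 236 + 15 = 266 mm.


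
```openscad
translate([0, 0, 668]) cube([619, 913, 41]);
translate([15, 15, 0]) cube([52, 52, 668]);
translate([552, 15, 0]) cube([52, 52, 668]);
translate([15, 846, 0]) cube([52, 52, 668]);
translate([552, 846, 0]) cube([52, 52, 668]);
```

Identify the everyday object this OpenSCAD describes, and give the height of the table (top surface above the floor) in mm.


A table. The table height is 709 mm.

A 619×913×41 slab sits at z = 668 on four 52 mm square posts — a table. The top surface is at 668 + 41 = 709 mm.


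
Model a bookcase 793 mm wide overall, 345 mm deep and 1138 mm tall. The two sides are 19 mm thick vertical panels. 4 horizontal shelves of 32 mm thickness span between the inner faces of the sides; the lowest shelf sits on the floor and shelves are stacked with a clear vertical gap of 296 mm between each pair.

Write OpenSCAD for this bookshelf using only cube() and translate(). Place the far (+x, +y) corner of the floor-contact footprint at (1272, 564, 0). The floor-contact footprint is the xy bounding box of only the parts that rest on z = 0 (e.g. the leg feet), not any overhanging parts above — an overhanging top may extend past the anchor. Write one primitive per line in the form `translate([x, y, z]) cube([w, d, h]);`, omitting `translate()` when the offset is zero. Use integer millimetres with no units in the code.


translate([479, 219, 0]) cube([19, 345, 1138]);
translate([1253, 219, 0]) cube([19, 345, 1138]);
translate([498, 219, 0]) cube([755, 345, 32]);
translate([498, 219, 328]) cube([755, 345, 32]);
translate([498, 219, 656]) cube([755, 345, 32]);
translate([498, 219, 984]) cube([755, 345, 32]);


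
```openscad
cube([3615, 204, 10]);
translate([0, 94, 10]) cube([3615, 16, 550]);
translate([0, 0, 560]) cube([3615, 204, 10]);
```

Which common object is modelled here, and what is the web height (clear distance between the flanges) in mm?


An I-beam. The web height is 550 mm.

Two wide flanges with a thin centred web — an I-beam. Overall 570 mm minus two 10 mm flanges gives a web of 570 − 2·10 = 550 mm.


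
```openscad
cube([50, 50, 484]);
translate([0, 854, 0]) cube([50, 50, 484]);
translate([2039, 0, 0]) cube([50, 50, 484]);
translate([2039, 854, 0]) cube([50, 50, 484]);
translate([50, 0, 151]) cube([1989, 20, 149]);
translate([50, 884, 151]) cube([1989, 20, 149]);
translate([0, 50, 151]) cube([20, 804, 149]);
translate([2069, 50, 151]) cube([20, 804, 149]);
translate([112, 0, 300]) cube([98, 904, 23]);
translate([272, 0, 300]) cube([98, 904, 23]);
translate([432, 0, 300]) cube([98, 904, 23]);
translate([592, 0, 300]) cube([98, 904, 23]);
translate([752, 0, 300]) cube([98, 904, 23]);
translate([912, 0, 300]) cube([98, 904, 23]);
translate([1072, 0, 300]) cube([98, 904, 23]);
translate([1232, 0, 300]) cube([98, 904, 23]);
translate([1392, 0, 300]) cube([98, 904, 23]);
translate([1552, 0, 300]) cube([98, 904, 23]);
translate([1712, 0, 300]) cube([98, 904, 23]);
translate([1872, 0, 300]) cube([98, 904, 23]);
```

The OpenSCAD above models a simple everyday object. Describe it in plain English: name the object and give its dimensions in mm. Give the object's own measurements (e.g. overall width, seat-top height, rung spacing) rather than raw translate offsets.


A bed frame 2089 mm long (x) by 904 mm wide (y). Four 50×50 mm corner posts, 484 mm tall, at the corners of the footprint. Four rails of 20 mm thickness and 149 mm height run between adjacent posts with their undersides at z = 151 mm, their outer faces flush with the outside of the frame (the two x-running rails run between the posts' inner faces; the two y-running rails run between the posts' inner faces). 12 slats, each 98 mm wide (x) and 23 mm thick, lie across the top of the two x-running rails, running the full 904 mm width of the frame in y; along x they sit between the end posts with a 62 mm gap after the −x posts and between neighbouring slats, leaving 69 mm before the +x posts.


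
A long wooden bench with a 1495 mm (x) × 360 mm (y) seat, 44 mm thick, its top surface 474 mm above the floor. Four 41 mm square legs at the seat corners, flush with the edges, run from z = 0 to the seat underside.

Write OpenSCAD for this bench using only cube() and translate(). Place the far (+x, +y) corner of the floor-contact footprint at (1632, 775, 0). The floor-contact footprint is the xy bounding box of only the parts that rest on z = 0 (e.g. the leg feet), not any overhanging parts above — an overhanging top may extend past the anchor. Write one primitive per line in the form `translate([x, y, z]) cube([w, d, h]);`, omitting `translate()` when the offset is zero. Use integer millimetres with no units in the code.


translate([137, 415, 430]) cube([1495, 360, 44]);
translate([137, 415, 0]) cube([41, 41, 430]);
translate([137, 734, 0]) cube([41, 41, 430]);
translate([1591, 415, 0]) cube([41, 41, 430]);
translate([1591, 734, 0]) cube([41, 41, 430]);


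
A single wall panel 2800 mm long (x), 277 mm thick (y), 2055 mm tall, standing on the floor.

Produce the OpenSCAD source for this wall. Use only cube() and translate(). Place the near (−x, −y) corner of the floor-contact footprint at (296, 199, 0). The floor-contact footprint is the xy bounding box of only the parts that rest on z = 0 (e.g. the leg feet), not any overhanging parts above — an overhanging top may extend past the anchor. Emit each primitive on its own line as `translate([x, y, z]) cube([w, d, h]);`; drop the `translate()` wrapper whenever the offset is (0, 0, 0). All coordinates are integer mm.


translate([296, 199, 0]) cube([2800, 277, 2055]);


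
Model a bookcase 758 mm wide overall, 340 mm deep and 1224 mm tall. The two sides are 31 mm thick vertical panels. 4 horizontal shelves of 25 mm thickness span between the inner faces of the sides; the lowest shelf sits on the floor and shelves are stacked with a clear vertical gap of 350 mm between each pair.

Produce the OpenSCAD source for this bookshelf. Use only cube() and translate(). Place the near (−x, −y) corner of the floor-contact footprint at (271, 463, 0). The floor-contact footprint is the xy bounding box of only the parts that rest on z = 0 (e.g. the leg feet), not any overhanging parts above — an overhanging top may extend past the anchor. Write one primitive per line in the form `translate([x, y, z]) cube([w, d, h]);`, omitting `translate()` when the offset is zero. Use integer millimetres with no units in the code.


translate([271, 463, 0]) cube([31, 340, 1224]);
translate([998, 463, 0]) cube([31, 340, 1224]);
translate([302, 463, 0]) cube([696, 340, 25]);
translate([302, 463, 375]) cube([696, 340, 25]);
translate([302, 463, 750]) cube([696, 340, 25]);
translate([302, 463, 1125]) cube([696, 340, 25]);


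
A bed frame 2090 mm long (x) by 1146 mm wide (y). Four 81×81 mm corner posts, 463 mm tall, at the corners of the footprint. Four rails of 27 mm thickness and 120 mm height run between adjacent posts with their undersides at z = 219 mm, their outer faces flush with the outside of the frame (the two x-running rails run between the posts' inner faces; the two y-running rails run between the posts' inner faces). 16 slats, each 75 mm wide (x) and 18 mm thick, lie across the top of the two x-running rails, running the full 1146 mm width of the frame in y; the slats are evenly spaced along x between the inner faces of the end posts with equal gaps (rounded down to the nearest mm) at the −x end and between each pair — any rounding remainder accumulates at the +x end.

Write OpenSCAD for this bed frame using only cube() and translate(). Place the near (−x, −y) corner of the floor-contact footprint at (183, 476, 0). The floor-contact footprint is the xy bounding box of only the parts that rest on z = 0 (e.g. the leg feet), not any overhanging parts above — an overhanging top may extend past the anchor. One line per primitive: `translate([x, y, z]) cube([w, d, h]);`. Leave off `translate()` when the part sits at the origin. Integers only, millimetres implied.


// slat z = rail_z + rail_h = 219 + 120 = 339
// slat gap = ⌊(1928 − 16·75) / 17⌋ = 42
translate([183, 476, 0]) cube([81, 81, 463]);
translate([183, 1541, 0]) cube([81, 81, 463]);
translate([2192, 476, 0]) cube([81, 81, 463]);
translate([2192, 1541, 0]) cube([81, 81, 463]);
translate([264, 476, 219]) cube([1928, 27, 120]);
translate([264, 1595, 219]) cube([1928, 27, 120]);
translate([183, 557, 219]) cube([27, 984, 120]);
translate([2246, 557, 219]) cube([27, 984, 120]);
translate([306, 476, 339]) cube([75, 1146, 18]);
translate([423, 476, 339]) cube([75, 1146, 18]);
translate([540, 476, 339]) cube([75, 1146, 18]);
translate([657, 476, 339]) cube([75, 1146, 18]);
translate([774, 476, 339]) cube([75, 1146, 18]);
translate([891, 476, 339]) cube([75, 1146, 18]);
translate([1008, 476, 339]) cube([75, 1146, 18]);
translate([1125, 476, 339]) cube([75, 1146, 18]);
translate([1242, 476, 339]) cube([75, 1146, 18]);
translate([1359, 476, 339]) cube([75, 1146, 18]);
translate([1476, 476, 339]) cube([75, 1146, 18]);
translate([1593, 476, 339]) cube([75, 1146, 18]);
translate([1710, 476, 339]) cube([75, 1146, 18]);
translate([1827, 476, 339]) cube([75, 1146, 18]);
translate([1944, 476, 339]) cube([75, 1146, 18]);
translate([2061, 476, 339]) cube([75, 1146, 18]);


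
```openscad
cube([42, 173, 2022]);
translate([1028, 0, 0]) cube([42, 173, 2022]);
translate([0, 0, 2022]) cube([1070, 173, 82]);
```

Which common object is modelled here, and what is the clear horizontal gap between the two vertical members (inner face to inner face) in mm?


A door frame. The clear opening width is 986 mm.

Two 2022 mm tall posts with a header on top — a door frame. The left jamb is 42 mm wide at x = 0; the right jamb starts at x = 1028. The clear opening is 1028 − 42 = 986 mm.


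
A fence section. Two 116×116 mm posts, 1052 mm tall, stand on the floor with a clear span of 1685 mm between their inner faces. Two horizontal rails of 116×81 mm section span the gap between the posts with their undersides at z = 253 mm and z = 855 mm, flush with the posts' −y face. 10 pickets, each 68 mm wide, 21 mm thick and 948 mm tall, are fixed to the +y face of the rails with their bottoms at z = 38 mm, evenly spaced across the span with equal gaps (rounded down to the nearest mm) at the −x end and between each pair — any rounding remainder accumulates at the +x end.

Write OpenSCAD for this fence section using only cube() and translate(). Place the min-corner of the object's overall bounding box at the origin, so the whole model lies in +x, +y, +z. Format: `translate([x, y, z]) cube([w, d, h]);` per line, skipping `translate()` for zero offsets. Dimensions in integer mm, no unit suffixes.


cube([116, 116, 1052]);
translate([1801, 0, 0]) cube([116, 116, 1052]);
translate([116, 0, 253]) cube([1685, 116, 81]);
translate([116, 0, 855]) cube([1685, 116, 81]);
translate([207, 116, 38]) cube([68, 21, 948]);
translate([366, 116, 38]) cube([68, 21, 948]);
translate([525, 116, 38]) cube([68, 21, 948]);
translate([684, 116, 38]) cube([68, 21, 948]);
translate([843, 116, 38]) cube([68, 21, 948]);
translate([1002, 116, 38]) cube([68, 21, 948]);
translate([1161, 116, 38]) cube([68, 21, 948]);
translate([1320, 116, 38]) cube([68, 21, 948]);
translate([1479, 116, 38]) cube([68, 21, 948]);
translate([1638, 116, 38]) cube([68, 21, 948]);


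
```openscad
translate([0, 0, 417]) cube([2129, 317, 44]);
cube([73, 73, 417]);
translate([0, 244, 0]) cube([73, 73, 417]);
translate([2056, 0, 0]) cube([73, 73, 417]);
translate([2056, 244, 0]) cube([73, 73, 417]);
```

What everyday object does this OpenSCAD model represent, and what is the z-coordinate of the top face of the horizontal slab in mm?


A bench. The seat-top height is 461 mm.

A long slab on four corner posts — a bench. The slab sits at z = 417 with thickness 44, so the top is 417 + 44 = 461 mm.
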